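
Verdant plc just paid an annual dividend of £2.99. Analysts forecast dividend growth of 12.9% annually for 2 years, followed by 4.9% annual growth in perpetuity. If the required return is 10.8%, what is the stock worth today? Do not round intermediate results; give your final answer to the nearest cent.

£61.35

D_1 = 3.37571
D_2 = 3.81118
Terminal value at year 2: TV = D_2×(1+g_2)/(r−g_2) = 3.99792/0.059 = 67.76143
P_0 = D_1/(1+r)^1 + D_2/(1+r)^2 + TV/(1+r)^2
    = 3.04667 + 3.10441 + 55.19542 = 61.34650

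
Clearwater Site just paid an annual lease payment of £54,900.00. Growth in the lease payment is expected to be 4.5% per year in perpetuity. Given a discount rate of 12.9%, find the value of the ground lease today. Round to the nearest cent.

D₁ = D₀ × (1 + g) = £54,900.00 × 1.045 = £57,370.5000
Growing perpetuity: P = D₁ / (r − g) = £57,370.5000 / (0.129 − 0.045) = £682,982.14

£682982.14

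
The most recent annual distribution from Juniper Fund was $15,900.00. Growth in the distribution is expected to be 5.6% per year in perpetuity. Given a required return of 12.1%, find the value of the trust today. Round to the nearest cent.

$258313.85

D₁ = D₀ × (1 + g) = $15,900.00 × 1.056 = $16,790.4000
Growing perpetuity: P = D₁ / (r − g) = $16,790.4000 / (0.121 − 0.056) = $258,313.85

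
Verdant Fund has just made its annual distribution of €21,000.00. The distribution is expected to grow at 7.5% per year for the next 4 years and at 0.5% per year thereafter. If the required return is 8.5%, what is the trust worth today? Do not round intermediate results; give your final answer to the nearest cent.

€336302.60

D_1 = 22575.00000
D_2 = 24268.12500
D_3 = 26088.23438
D_4 = 28044.85195
Terminal value at year 4: TV = D_4×(1+g_2)/(r−g_2) = 28185.07621/0.08 = 352313.45266
P_0 = D_1/(1+r)^1 + D_2/(1+r)^2 + D_3/(1+r)^3 + D_4/(1+r)^4 + TV/(1+r)^4
    = 20806.45161 + 20614.68708 + 20424.68997 + 20236.44398 + 254220.32744 = 336302.60008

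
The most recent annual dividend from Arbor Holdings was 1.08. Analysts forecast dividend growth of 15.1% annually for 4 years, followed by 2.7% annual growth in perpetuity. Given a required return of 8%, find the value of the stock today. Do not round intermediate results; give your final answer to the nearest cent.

32.08

D_1 = 1.24308
D_2 = 1.43079
D_3 = 1.64683
D_4 = 1.89551
Terminal value at year 4: TV = D_4×(1+g_2)/(r−g_2) = 1.94668/0.053 = 36.72989
P_0 = D_1/(1+r)^1 + D_2/(1+r)^2 + D_3/(1+r)^3 + D_4/(1+r)^4 + TV/(1+r)^4
    = 1.15100 + 1.22667 + 1.30731 + 1.39325 + 26.99757 = 32.07580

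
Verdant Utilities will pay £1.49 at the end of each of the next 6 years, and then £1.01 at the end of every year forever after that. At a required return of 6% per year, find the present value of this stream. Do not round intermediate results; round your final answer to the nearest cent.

PV of 6-year annuity: £1.49 × [1 − (1+0.06)^−6] / 0.06 = 7.32681
Perpetuity value at year 6: £1.01 / 0.06 = 16.83333
PV of perpetuity: 16.83333 / (1+0.06)^6 = 11.86684
Total PV = 7.32681 + 11.86684 = 19.19365

£19.19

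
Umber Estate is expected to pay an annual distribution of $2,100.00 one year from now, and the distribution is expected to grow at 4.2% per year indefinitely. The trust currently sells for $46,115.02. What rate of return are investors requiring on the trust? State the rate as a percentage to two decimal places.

P = D₁/(r − g) ⇒ r = D₁/P + g = $2,100.0000/$46,115.02 + 0.042 = 0.045538 + 0.042 = 0.087538

8.75%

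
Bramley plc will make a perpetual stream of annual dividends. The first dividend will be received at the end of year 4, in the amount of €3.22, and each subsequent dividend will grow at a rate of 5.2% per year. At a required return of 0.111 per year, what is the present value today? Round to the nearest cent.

€39.80

Value at end of year 3: C₁ / (r − g) = €3.22 / (0.111 − 0.052) = €54.5763
Discount to today: PV = €54.5763 / (1 + 0.111)^3 = €54.5763 / 1.371331 = €39.80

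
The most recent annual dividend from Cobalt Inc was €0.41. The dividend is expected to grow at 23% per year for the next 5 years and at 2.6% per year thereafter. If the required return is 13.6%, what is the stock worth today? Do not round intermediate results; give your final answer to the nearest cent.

D_1 = 0.50430
D_2 = 0.62029
D_3 = 0.76296
D_4 = 0.93844
D_5 = 1.15428
Terminal value at year 5: TV = D_5×(1+g_2)/(r−g_2) = 1.18429/0.11 = 10.76624
P_0 = D_1/(1+r)^1 + D_2/(1+r)^2 + D_3/(1+r)^3 + D_4/(1+r)^4 + D_5/(1+r)^5 + TV/(1+r)^5
    = 0.44393 + 0.48066 + 0.52043 + 0.56350 + 0.61012 + 5.69079 = 8.30943

€8.31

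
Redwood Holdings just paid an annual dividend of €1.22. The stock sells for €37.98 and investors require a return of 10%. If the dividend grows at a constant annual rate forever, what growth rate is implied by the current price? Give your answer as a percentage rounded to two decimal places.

P = D₀(1+g)/(r−g) ⇒ P(r−g) = D₀(1+g) ⇒ g(P+D₀) = P·r − D₀
g = (P·r − D₀)/(P + D₀) = (€37.98×0.1 − €1.22) / (€37.98 + €1.22) = 0.065765

6.58%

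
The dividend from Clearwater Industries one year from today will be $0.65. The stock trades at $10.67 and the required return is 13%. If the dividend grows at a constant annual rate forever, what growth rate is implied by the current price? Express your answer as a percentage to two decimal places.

P = D₁/(r−g) ⇒ g = r − D₁/P = 0.13 − $0.65/$10.67 = 0.069082

6.91%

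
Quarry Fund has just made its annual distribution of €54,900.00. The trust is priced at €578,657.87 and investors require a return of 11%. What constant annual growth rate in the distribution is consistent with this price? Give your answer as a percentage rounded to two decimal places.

P = D₀(1+g)/(r−g) ⇒ P(r−g) = D₀(1+g) ⇒ g(P+D₀) = P·r − D₀
g = (P·r − D₀)/(P + D₀) = (€578,657.87×0.11 − €54,900.00) / (€578,657.87 + €54,900.00) = 0.013815

1.38%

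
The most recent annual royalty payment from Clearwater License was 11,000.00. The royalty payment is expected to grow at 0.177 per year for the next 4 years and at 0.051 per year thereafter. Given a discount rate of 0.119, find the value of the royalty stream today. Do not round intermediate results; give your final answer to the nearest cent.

D_1 = 12947.00000
D_2 = 15238.61900
D_3 = 17935.85456
D_4 = 21110.50082
Terminal value at year 4: TV = D_4×(1+g_2)/(r−g_2) = 22187.13636/0.068 = 326281.41710
P_0 = D_1/(1+r)^1 + D_2/(1+r)^2 + D_3/(1+r)^3 + D_4/(1+r)^4 + TV/(1+r)^4
    = 11570.15192 + 12169.85595 + 12800.64384 + 13464.12672 + 208099.95857 = 258104.73700

258104.74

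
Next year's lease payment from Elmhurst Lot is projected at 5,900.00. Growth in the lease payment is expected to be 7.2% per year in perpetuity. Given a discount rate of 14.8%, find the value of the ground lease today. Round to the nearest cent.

Growing perpetuity: P = D₁ / (r − g) = 5,900.0000 / (0.148 − 0.072) = 77,631.58

77631.58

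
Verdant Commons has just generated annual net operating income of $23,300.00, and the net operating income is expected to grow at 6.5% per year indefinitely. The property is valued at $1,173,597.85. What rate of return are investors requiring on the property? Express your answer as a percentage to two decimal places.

D₁ = $23,300.00 × 1.065 = $24,814.5000
P = D₁/(r − g) ⇒ r = D₁/P + g = $24,814.5000/$1,173,597.85 + 0.065 = 0.021144 + 0.065 = 0.086144

8.61%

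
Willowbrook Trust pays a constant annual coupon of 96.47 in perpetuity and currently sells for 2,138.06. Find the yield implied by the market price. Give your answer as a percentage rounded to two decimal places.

P = C/r ⇒ r = C/P = 96.47/2,138.06 = 0.045120

4.51%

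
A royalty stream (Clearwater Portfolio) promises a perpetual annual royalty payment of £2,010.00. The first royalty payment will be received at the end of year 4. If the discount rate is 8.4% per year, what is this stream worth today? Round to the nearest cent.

Value at end of year 3: C / r = £2,010.00 / 0.084 = £23,928.5714
Discount to today: PV = £23,928.5714 / (1 + 0.084)^3 = £23,928.5714 / 1.273761 = £18,785.77

£18785.77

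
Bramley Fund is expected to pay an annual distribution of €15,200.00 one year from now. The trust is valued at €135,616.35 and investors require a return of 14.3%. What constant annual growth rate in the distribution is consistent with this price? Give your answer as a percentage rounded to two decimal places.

3.09%

P = D₁/(r−g) ⇒ g = r − D₁/P = 0.143 − €15,200.00/€135,616.35 = 0.030919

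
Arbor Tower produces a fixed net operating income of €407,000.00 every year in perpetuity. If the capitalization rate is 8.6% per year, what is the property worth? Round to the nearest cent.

Level perpetuity: PV = C / r = €407,000.00 / 0.086 = €4,732,558.14

€4732558.14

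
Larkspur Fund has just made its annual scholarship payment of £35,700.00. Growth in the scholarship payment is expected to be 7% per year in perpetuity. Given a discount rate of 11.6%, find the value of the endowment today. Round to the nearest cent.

D₁ = D₀ × (1 + g) = £35,700.00 × 1.07 = £38,199.0000
Growing perpetuity: P = D₁ / (r − g) = £38,199.0000 / (0.116 − 0.07) = £830,413.04

£830413.04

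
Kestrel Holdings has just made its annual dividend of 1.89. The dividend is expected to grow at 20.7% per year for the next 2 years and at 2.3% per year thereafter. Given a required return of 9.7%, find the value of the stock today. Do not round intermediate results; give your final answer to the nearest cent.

D_1 = 2.28123
D_2 = 2.75344
Terminal value at year 2: TV = D_2×(1+g_2)/(r−g_2) = 2.81677/0.074 = 38.06451
P_0 = D_1/(1+r)^1 + D_2/(1+r)^2 + TV/(1+r)^2
    = 2.07952 + 2.28804 + 31.63057 = 35.99812

36.00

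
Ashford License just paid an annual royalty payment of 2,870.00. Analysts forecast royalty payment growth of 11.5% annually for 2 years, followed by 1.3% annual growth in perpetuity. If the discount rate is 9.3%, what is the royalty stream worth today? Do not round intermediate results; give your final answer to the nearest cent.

D_1 = 3200.05000
D_2 = 3568.05575
Terminal value at year 2: TV = D_2×(1+g_2)/(r−g_2) = 3614.44047/0.08 = 45180.50593
P_0 = D_1/(1+r)^1 + D_2/(1+r)^2 + TV/(1+r)^2
    = 2927.76761 + 2986.69798 + 37819.06312 = 43733.52871

43733.53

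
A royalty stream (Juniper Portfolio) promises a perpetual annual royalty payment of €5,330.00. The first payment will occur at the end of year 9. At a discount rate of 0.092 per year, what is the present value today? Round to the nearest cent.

Value at end of year 8: C / r = €5,330.00 / 0.092 = €57,934.7826
Discount to today: PV = €57,934.7826 / (1 + 0.092)^8 = €57,934.7826 / 2.022000 = €28,652.22

€28652.22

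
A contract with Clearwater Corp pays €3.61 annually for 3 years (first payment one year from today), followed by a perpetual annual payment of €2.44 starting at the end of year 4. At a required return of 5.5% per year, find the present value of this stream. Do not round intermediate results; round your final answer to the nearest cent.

PV of 3-year annuity: €3.61 × [1 − (1+0.055)^−3] / 0.055 = 9.73954
Perpetuity value at year 3: €2.44 / 0.055 = 44.36364
PV of perpetuity: 44.36364 / (1+0.055)^3 = 37.78068
Total PV = 9.73954 + 37.78068 = 47.52022

€47.52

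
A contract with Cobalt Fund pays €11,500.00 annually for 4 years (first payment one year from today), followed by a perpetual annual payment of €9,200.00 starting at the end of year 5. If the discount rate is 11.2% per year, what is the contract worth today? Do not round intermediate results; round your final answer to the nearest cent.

€89248.12

PV of 4-year annuity: €11,500.00 × [1 − (1+0.112)^−4] / 0.112 = 35526.30597
Perpetuity value at year 4: €9,200.00 / 0.112 = 82142.85714
PV of perpetuity: 82142.85714 / (1+0.112)^4 = 53721.81237
Total PV = 35526.30597 + 53721.81237 = 89248.11834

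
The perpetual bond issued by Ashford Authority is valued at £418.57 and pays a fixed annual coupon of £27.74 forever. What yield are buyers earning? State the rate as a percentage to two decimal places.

6.63%

P = C/r ⇒ r = C/P = £27.74/£418.57 = 0.066273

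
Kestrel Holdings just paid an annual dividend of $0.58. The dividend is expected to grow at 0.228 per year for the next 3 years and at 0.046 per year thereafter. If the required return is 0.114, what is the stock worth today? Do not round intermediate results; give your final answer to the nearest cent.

$14.07

D_1 = 0.71224
D_2 = 0.87463
D_3 = 1.07405
Terminal value at year 3: TV = D_3×(1+g_2)/(r−g_2) = 1.12345/0.068 = 16.52136
P_0 = D_1/(1+r)^1 + D_2/(1+r)^2 + D_3/(1+r)^3 + TV/(1+r)^3
    = 0.63935 + 0.70478 + 0.77690 + 11.95062 = 14.07166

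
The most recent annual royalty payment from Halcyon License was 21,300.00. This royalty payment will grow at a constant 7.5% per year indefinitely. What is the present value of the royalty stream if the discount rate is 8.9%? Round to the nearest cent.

D₁ = D₀ × (1 + g) = 21,300.00 × 1.075 = 22,897.5000
Growing perpetuity: P = D₁ / (r − g) = 22,897.5000 / (0.089 − 0.075) = 1,635,535.71

1635535.71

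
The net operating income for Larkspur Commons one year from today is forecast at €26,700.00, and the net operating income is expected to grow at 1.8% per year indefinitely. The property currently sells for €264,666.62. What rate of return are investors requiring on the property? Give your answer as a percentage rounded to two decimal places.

P = D₁/(r − g) ⇒ r = D₁/P + g = €26,700.0000/€264,666.62 + 0.018 = 0.100882 + 0.018 = 0.118882

11.89%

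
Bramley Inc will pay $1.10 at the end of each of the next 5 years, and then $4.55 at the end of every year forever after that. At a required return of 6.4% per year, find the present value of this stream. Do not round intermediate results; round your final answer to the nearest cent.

$56.72

PV of 5-year annuity: $1.10 × [1 − (1+0.064)^−5] / 0.064 = 4.58361
Perpetuity value at year 5: $4.55 / 0.064 = 71.09375
PV of perpetuity: 71.09375 / (1+0.064)^5 = 52.13427
Total PV = 4.58361 + 52.13427 = 56.71788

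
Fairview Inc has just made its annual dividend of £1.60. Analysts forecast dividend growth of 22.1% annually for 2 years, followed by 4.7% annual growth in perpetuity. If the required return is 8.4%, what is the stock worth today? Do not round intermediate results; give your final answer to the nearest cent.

£61.28

D_1 = 1.95360
D_2 = 2.38535
Terminal value at year 2: TV = D_2×(1+g_2)/(r−g_2) = 2.49746/0.037 = 67.49883
P_0 = D_1/(1+r)^1 + D_2/(1+r)^2 + TV/(1+r)^2
    = 1.80221 + 2.02998 + 57.44308 = 61.27528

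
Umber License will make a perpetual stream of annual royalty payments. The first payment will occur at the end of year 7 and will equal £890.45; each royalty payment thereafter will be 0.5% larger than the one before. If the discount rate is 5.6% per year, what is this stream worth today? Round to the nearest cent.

£12590.87

Value at end of year 6: C₁ / (r − g) = £890.45 / (0.056 − 0.005) = £17,459.8039
Discount to today: PV = £17,459.8039 / (1 + 0.056)^6 = £17,459.8039 / 1.386703 = £12,590.87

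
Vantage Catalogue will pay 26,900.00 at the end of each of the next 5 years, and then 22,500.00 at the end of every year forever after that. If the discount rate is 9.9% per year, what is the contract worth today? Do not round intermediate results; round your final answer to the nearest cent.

243994.89

PV of 5-year annuity: 26,900.00 × [1 − (1+0.099)^−5] / 0.099 = 102233.20371
Perpetuity value at year 5: 22,500.00 / 0.099 = 227272.72727
PV of perpetuity: 227272.72727 / (1+0.099)^5 = 141761.68328
Total PV = 102233.20371 + 141761.68328 = 243994.88699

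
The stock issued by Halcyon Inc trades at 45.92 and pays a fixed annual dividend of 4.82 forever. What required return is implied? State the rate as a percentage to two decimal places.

P = C/r ⇒ r = C/P = 4.82/45.92 = 0.104965

10.50%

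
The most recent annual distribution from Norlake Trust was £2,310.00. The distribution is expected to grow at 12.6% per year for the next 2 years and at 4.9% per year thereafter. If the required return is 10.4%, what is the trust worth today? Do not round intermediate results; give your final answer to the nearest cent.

£50590.45

D_1 = 2601.06000
D_2 = 2928.79356
Terminal value at year 2: TV = D_2×(1+g_2)/(r−g_2) = 3072.30444/0.055 = 55860.08081
P_0 = D_1/(1+r)^1 + D_2/(1+r)^2 + TV/(1+r)^2
    = 2356.03261 + 2402.98253 + 45831.43051 = 50590.44565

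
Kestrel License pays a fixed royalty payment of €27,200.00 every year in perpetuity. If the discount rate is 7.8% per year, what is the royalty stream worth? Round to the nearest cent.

€348717.95

Level perpetuity: PV = C / r = €27,200.00 / 0.078 = €348,717.95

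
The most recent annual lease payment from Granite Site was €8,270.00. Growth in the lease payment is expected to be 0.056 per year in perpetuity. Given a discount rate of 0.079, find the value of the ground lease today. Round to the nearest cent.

D₁ = D₀ × (1 + g) = €8,270.00 × 1.056 = €8,733.1200
Growing perpetuity: P = D₁ / (r − g) = €8,733.1200 / (0.079 − 0.056) = €379,700.87

€379700.87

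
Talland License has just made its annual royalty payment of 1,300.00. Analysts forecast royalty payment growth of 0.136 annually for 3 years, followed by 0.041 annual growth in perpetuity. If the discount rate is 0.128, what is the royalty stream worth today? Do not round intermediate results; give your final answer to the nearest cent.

19844.07

D_1 = 1476.80000
D_2 = 1677.64480
D_3 = 1905.80449
Terminal value at year 3: TV = D_3×(1+g_2)/(r−g_2) = 1983.94248/0.087 = 22803.93652
P_0 = D_1/(1+r)^1 + D_2/(1+r)^2 + D_3/(1+r)^3 + TV/(1+r)^3
    = 1309.21986 + 1318.50511 + 1327.85621 + 15888.48632 = 19844.06749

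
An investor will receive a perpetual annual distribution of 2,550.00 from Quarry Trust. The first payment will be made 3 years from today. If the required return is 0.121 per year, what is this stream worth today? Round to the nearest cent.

Value at end of year 2: C / r = 2,550.00 / 0.121 = 21,074.3802
Discount to today: PV = 21,074.3802 / (1 + 0.121)^2 = 21,074.3802 / 1.256641 = 16,770.41

16770.41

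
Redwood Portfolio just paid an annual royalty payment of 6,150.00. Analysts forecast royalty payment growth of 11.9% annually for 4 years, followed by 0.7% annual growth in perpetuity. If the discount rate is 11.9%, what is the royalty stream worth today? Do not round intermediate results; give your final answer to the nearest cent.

D_1 = 6881.85000
D_2 = 7700.79015
D_3 = 8617.18418
D_4 = 9642.62910
Terminal value at year 4: TV = D_4×(1+g_2)/(r−g_2) = 9710.12750/0.112 = 86697.56695
P_0 = D_1/(1+r)^1 + D_2/(1+r)^2 + D_3/(1+r)^3 + D_4/(1+r)^4 + TV/(1+r)^4
    = 6150.00000 + 6150.00000 + 6150.00000 + 6150.00000 + 55295.08929 = 79895.08929

79895.09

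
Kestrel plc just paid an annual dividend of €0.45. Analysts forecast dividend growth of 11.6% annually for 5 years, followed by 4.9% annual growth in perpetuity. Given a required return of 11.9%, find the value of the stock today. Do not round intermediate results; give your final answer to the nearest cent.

D_1 = 0.50220
D_2 = 0.56046
D_3 = 0.62547
D_4 = 0.69802
D_5 = 0.77899
Terminal value at year 5: TV = D_5×(1+g_2)/(r−g_2) = 0.81716/0.07 = 11.67376
P_0 = D_1/(1+r)^1 + D_2/(1+r)^2 + D_3/(1+r)^3 + D_4/(1+r)^4 + D_5/(1+r)^5 + TV/(1+r)^5
    = 0.44879 + 0.44759 + 0.44639 + 0.44519 + 0.44400 + 6.65366 = 8.88563

€8.89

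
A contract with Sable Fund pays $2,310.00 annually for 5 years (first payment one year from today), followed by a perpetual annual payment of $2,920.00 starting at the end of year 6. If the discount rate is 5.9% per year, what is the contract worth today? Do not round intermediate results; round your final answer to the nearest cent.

PV of 5-year annuity: $2,310.00 × [1 − (1+0.059)^−5] / 0.059 = 9757.08867
Perpetuity value at year 5: $2,920.00 / 0.059 = 49491.52542
PV of perpetuity: 49491.52542 / (1+0.059)^5 = 37157.88953
Total PV = 9757.08867 + 37157.88953 = 46914.97820

$46914.98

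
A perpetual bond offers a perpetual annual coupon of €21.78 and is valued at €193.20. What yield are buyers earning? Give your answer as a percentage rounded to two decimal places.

P = C/r ⇒ r = C/P = €21.78/€193.20 = 0.112733

11.27%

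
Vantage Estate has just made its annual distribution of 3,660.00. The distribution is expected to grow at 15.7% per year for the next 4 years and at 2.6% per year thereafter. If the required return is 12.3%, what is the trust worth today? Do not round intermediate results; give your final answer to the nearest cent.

59400.70

D_1 = 4234.62000
D_2 = 4899.45534
D_3 = 5668.66983
D_4 = 6558.65099
Terminal value at year 4: TV = D_4×(1+g_2)/(r−g_2) = 6729.17592/0.097 = 69372.94760
P_0 = D_1/(1+r)^1 + D_2/(1+r)^2 + D_3/(1+r)^3 + D_4/(1+r)^4 + TV/(1+r)^4
    = 3770.81033 + 3884.97556 + 4002.59726 + 4123.78008 + 43618.53979 = 59400.70301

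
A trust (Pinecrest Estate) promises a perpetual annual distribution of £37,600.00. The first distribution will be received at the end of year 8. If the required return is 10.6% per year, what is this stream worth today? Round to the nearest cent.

Value at end of year 7: C / r = £37,600.00 / 0.106 = £354,716.9811
Discount to today: PV = £354,716.9811 / (1 + 0.106)^7 = £354,716.9811 / 2.024351 = £175,225.01

£175225.01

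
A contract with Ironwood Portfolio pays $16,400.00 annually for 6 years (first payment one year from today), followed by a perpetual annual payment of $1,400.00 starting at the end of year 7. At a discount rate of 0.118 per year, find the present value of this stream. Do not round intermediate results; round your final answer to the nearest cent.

PV of 6-year annuity: $16,400.00 × [1 − (1+0.118)^−6] / 0.118 = 67810.74777
Perpetuity value at year 6: $1,400.00 / 0.118 = 11864.40678
PV of perpetuity: 11864.40678 / (1+0.118)^6 = 6075.68441
Total PV = 67810.74777 + 6075.68441 = 73886.43218

$73886.43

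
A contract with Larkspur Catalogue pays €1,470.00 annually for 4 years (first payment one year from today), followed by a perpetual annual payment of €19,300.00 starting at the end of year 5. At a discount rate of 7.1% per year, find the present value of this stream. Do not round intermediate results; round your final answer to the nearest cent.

PV of 4-year annuity: €1,470.00 × [1 − (1+0.071)^−4] / 0.071 = 4967.98056
Perpetuity value at year 4: €19,300.00 / 0.071 = 271830.98592
PV of perpetuity: 271830.98592 / (1+0.071)^4 = 206605.11864
Total PV = 4967.98056 + 206605.11864 = 211573.09921

€211573.10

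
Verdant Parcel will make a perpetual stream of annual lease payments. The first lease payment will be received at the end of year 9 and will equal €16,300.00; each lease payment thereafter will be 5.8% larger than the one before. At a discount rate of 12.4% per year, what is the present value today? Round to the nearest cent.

€96942.27

Value at end of year 8: C₁ / (r − g) = €16,300.00 / (0.124 − 0.058) = €246,969.6970
Discount to today: PV = €246,969.6970 / (1 + 0.124)^8 = €246,969.6970 / 2.547596 = €96,942.27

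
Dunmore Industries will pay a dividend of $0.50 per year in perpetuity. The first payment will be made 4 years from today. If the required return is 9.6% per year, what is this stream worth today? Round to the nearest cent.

Value at end of year 3: C / r = $0.50 / 0.096 = $5.2083
Discount to today: PV = $5.2083 / (1 + 0.096)^3 = $5.2083 / 1.316533 = $3.96

$3.96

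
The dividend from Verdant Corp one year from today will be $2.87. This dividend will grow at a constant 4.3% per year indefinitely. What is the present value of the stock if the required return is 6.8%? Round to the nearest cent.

Growing perpetuity: P = D₁ / (r − g) = $2.8700 / (0.068 − 0.043) = $114.80

$114.80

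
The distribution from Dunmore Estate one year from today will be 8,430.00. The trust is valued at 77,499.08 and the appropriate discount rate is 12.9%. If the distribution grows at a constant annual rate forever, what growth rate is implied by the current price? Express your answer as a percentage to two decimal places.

P = D₁/(r−g) ⇒ g = r − D₁/P = 0.129 − 8,430.00/77,499.08 = 0.020225

2.02%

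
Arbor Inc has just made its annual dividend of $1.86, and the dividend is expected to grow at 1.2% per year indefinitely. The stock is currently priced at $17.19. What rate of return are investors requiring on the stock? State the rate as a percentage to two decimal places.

12.15%

D₁ = $1.86 × 1.012 = $1.8823
P = D₁/(r − g) ⇒ r = D₁/P + g = $1.8823/$17.19 + 0.012 = 0.109501 + 0.012 = 0.121501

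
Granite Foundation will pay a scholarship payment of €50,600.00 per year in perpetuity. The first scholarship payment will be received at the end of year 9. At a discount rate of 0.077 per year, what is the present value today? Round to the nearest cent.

Value at end of year 8: C / r = €50,600.00 / 0.077 = €657,142.8571
Discount to today: PV = €657,142.8571 / (1 + 0.077)^8 = €657,142.8571 / 1.810196 = €363,023.02

€363023.02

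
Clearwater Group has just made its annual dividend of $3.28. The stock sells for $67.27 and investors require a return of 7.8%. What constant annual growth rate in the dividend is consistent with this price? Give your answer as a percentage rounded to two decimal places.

2.79%

P = D₀(1+g)/(r−g) ⇒ P(r−g) = D₀(1+g) ⇒ g(P+D₀) = P·r − D₀
g = (P·r − D₀)/(P + D₀) = ($67.27×0.078 − $3.28) / ($67.27 + $3.28) = 0.027882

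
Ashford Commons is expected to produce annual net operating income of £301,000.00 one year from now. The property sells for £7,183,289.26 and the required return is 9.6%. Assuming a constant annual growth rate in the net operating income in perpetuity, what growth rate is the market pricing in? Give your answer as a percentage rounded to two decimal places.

5.41%

P = D₁/(r−g) ⇒ g = r − D₁/P = 0.096 − £301,000.00/£7,183,289.26 = 0.054097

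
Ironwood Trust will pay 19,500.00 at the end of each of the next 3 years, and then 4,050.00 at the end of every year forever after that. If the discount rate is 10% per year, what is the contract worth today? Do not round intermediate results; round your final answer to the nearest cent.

78921.86

PV of 3-year annuity: 19,500.00 × [1 − (1+0.1)^−3] / 0.1 = 48493.61382
Perpetuity value at year 3: 4,050.00 / 0.1 = 40500.00000
PV of perpetuity: 40500.00000 / (1+0.1)^3 = 30428.24944
Total PV = 48493.61382 + 30428.24944 = 78921.86326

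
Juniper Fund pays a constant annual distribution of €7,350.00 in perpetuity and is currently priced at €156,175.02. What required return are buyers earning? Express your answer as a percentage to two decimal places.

4.71%

P = C/r ⇒ r = C/P = €7,350.00/€156,175.02 = 0.047063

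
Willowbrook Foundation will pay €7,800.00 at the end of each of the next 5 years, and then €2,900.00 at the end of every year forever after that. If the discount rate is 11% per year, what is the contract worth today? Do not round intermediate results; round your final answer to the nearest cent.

PV of 5-year annuity: €7,800.00 × [1 − (1+0.11)^−5] / 0.11 = 28827.99674
Perpetuity value at year 5: €2,900.00 / 0.11 = 26363.63636
PV of perpetuity: 26363.63636 / (1+0.11)^5 = 15645.53501
Total PV = 28827.99674 + 15645.53501 = 44473.53175

€44473.53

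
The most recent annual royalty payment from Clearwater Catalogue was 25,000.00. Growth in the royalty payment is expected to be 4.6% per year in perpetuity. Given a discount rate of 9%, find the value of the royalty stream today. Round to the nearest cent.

D₁ = D₀ × (1 + g) = 25,000.00 × 1.046 = 26,150.0000
Growing perpetuity: P = D₁ / (r − g) = 26,150.0000 / (0.09 − 0.046) = 594,318.18

594318.18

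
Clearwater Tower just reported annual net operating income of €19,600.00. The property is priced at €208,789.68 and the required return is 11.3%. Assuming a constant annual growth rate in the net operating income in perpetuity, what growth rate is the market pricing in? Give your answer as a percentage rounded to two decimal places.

1.75%

P = D₀(1+g)/(r−g) ⇒ P(r−g) = D₀(1+g) ⇒ g(P+D₀) = P·r − D₀
g = (P·r − D₀)/(P + D₀) = (€208,789.68×0.113 − €19,600.00) / (€208,789.68 + €19,600.00) = 0.017484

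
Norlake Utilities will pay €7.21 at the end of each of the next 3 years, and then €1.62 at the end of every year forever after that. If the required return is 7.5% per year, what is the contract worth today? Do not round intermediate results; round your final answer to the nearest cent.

PV of 3-year annuity: €7.21 × [1 − (1+0.075)^−3] / 0.075 = 18.74979
Perpetuity value at year 3: €1.62 / 0.075 = 21.60000
PV of perpetuity: 21.60000 / (1+0.075)^3 = 17.38715
Total PV = 18.74979 + 17.38715 = 36.13694

€36.14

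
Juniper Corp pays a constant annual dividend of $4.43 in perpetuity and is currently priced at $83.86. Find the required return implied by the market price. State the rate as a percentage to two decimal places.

5.28%

P = C/r ⇒ r = C/P = $4.43/$83.86 = 0.052826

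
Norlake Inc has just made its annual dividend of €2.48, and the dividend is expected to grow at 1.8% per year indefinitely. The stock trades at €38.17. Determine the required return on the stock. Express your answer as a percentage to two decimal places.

D₁ = €2.48 × 1.018 = €2.5246
P = D₁/(r − g) ⇒ r = D₁/P + g = €2.5246/€38.17 + 0.018 = 0.066142 + 0.018 = 0.084142

8.41%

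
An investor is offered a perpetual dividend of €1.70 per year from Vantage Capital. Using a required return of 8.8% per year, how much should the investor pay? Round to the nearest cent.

Level perpetuity: PV = C / r = €1.70 / 0.088 = €19.32

€19.32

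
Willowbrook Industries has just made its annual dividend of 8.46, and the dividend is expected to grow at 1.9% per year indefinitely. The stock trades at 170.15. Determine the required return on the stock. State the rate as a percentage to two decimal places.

D₁ = 8.46 × 1.019 = 8.6207
P = D₁/(r − g) ⇒ r = D₁/P + g = 8.6207/170.15 + 0.019 = 0.050666 + 0.019 = 0.069666

6.97%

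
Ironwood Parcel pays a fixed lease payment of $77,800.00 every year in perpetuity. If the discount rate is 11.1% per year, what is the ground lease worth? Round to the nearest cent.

$700900.90

Level perpetuity: PV = C / r = $77,800.00 / 0.111 = $700,900.90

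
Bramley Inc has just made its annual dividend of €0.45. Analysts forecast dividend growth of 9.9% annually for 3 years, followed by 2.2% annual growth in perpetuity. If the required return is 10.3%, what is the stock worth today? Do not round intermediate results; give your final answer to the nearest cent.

D_1 = 0.49455
D_2 = 0.54351
D_3 = 0.59732
Terminal value at year 3: TV = D_3×(1+g_2)/(r−g_2) = 0.61046/0.081 = 7.53653
P_0 = D_1/(1+r)^1 + D_2/(1+r)^2 + D_3/(1+r)^3 + TV/(1+r)^3
    = 0.44837 + 0.44674 + 0.44512 + 5.61623 = 6.95646

€6.96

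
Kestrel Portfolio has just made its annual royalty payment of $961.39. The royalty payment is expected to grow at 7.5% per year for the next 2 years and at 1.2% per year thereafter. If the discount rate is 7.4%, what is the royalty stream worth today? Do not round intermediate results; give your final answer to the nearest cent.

$17647.07

D_1 = 1033.49425
D_2 = 1111.00632
Terminal value at year 2: TV = D_2×(1+g_2)/(r−g_2) = 1124.33839/0.062 = 18134.49024
P_0 = D_1/(1+r)^1 + D_2/(1+r)^2 + TV/(1+r)^2
    = 962.28515 + 963.18113 + 15721.60169 = 17647.06797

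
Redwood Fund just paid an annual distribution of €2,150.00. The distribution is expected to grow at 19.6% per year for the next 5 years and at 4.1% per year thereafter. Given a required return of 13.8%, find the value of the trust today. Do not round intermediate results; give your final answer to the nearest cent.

€42094.08

D_1 = 2571.40000
D_2 = 3075.39440
D_3 = 3678.17170
D_4 = 4399.09336
D_5 = 5261.31565
Terminal value at year 5: TV = D_5×(1+g_2)/(r−g_2) = 5477.02960/0.097 = 56464.22264
P_0 = D_1/(1+r)^1 + D_2/(1+r)^2 + D_3/(1+r)^3 + D_4/(1+r)^4 + D_5/(1+r)^5 + TV/(1+r)^5
    = 2259.57821 + 2374.74124 + 2495.77375 + 2622.97487 + 2756.65901 + 29584.35077 = 42094.07785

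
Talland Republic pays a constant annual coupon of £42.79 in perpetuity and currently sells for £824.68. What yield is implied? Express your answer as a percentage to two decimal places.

5.19%

P = C/r ⇒ r = C/P = £42.79/£824.68 = 0.051887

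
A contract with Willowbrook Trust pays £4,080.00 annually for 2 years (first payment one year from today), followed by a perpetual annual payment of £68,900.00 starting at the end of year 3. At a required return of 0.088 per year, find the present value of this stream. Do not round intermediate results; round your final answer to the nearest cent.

£668618.88

PV of 2-year annuity: £4,080.00 × [1 − (1+0.088)^−2] / 0.088 = 7196.69118
Perpetuity value at year 2: £68,900.00 / 0.088 = 782954.54545
PV of perpetuity: 782954.54545 / (1+0.088)^2 = 661422.18711
Total PV = 7196.69118 + 661422.18711 = 668618.87828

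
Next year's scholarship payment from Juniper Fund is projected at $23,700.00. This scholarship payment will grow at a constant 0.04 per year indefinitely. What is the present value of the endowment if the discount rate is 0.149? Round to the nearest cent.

Growing perpetuity: P = D₁ / (r − g) = $23,700.0000 / (0.149 − 0.04) = $217,431.19

$217431.19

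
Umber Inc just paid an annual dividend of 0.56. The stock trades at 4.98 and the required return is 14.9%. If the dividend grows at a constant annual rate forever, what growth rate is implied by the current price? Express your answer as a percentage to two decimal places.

P = D₀(1+g)/(r−g) ⇒ P(r−g) = D₀(1+g) ⇒ g(P+D₀) = P·r − D₀
g = (P·r − D₀)/(P + D₀) = (4.98×0.149 − 0.56) / (4.98 + 0.56) = 0.032856

3.29%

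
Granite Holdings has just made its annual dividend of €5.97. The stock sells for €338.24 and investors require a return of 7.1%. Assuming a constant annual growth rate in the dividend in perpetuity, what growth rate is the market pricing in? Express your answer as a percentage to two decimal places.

5.24%

P = D₀(1+g)/(r−g) ⇒ P(r−g) = D₀(1+g) ⇒ g(P+D₀) = P·r − D₀
g = (P·r − D₀)/(P + D₀) = (€338.24×0.071 − €5.97) / (€338.24 + €5.97) = 0.052425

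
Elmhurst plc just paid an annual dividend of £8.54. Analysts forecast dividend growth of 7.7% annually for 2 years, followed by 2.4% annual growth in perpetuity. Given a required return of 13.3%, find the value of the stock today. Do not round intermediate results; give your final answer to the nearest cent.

£88.33

D_1 = 9.19758
D_2 = 9.90579
Terminal value at year 2: TV = D_2×(1+g_2)/(r−g_2) = 10.14353/0.109 = 93.05993
P_0 = D_1/(1+r)^1 + D_2/(1+r)^2 + TV/(1+r)^2
    = 8.11790 + 7.71666 + 72.49414 = 88.32870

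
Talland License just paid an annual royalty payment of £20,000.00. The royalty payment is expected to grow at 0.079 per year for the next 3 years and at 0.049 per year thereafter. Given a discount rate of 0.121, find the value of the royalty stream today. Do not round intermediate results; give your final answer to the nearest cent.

£315463.92

D_1 = 21580.00000
D_2 = 23284.82000
D_3 = 25124.32078
Terminal value at year 3: TV = D_3×(1+g_2)/(r−g_2) = 26355.41250/0.072 = 366047.39581
P_0 = D_1/(1+r)^1 + D_2/(1+r)^2 + D_3/(1+r)^3 + TV/(1+r)^3
    = 19250.66905 + 18529.41293 + 17835.17980 + 259848.66127 = 315463.92305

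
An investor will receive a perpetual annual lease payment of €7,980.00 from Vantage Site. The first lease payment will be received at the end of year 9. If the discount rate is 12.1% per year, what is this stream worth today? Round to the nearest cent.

€26446.77

Value at end of year 8: C / r = €7,980.00 / 0.121 = €65,950.4132
Discount to today: PV = €65,950.4132 / (1 + 0.121)^8 = €65,950.4132 / 2.493704 = €26,446.77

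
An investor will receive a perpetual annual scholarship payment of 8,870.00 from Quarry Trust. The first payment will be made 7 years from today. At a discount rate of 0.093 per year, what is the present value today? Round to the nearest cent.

55939.64

Value at end of year 6: C / r = 8,870.00 / 0.093 = 95,376.3441
Discount to today: PV = 95,376.3441 / (1 + 0.093)^6 = 95,376.3441 / 1.704987 = 55,939.64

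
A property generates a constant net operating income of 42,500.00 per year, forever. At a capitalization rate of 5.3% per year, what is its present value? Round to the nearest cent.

801886.79

Level perpetuity: PV = C / r = 42,500.00 / 0.053 = 801,886.79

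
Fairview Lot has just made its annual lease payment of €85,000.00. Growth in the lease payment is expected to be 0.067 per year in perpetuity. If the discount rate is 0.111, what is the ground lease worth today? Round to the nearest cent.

D₁ = D₀ × (1 + g) = €85,000.00 × 1.067 = €90,695.0000
Growing perpetuity: P = D₁ / (r − g) = €90,695.0000 / (0.111 − 0.067) = €2,061,250.00

€2061250.00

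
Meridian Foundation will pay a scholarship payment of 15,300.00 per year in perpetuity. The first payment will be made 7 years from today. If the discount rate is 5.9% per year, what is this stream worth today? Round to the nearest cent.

Value at end of year 6: C / r = 15,300.00 / 0.059 = 259,322.0339
Discount to today: PV = 259,322.0339 / (1 + 0.059)^6 = 259,322.0339 / 1.410509 = 183,850.01

183850.01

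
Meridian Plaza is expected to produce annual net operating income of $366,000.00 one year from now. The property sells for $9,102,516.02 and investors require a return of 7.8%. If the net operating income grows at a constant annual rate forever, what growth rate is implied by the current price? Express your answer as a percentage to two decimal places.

P = D₁/(r−g) ⇒ g = r − D₁/P = 0.078 − $366,000.00/$9,102,516.02 = 0.037791

3.78%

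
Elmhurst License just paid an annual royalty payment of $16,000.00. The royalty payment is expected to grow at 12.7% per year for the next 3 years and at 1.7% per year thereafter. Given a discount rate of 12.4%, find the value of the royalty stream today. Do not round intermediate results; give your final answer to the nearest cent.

D_1 = 18032.00000
D_2 = 20322.06400
D_3 = 22902.96613
Terminal value at year 3: TV = D_3×(1+g_2)/(r−g_2) = 23292.31655/0.107 = 217685.20142
P_0 = D_1/(1+r)^1 + D_2/(1+r)^2 + D_3/(1+r)^3 + TV/(1+r)^3
    = 16042.70463 + 16085.52323 + 16128.45612 + 153295.69980 = 201552.38378

$201552.38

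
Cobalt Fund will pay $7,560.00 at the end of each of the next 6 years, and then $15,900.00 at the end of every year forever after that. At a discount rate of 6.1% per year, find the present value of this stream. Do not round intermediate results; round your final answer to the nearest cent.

$219773.79

PV of 6-year annuity: $7,560.00 × [1 − (1+0.061)^−6] / 0.061 = 37058.45815
Perpetuity value at year 6: $15,900.00 / 0.061 = 260655.73770
PV of perpetuity: 260655.73770 / (1+0.061)^6 = 182715.32970
Total PV = 37058.45815 + 182715.32970 = 219773.78784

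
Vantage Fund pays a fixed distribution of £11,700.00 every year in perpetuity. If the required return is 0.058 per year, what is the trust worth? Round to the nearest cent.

Level perpetuity: PV = C / r = £11,700.00 / 0.058 = £201,724.14

£201724.14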